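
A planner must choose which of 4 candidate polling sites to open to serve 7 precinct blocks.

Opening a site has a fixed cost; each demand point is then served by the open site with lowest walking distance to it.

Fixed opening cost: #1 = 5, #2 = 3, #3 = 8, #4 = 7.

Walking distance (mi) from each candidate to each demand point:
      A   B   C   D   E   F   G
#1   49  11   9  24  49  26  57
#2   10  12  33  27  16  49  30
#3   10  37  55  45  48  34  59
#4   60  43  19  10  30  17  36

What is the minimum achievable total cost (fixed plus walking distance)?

Open {#1, #2, #4}: assign each demand point to its cheapest open site.
  A→#2 10, B→#1 11, C→#1 9, D→#4 10, E→#2 16, F→#4 17, G→#2 30
  walking distance 103, fixed 15 → total 118.
Compare {#2, #4}: walking distance 114 + fixed 10 = 124.
Compare {#1, #2, #3, #4}: walking distance 103 + fixed 23 = 126.
Compare {#2, #3, #4}: walking distance 114 + fixed 18 = 132.
All other subsets cost ≥ 124. Minimum total cost: 118.

118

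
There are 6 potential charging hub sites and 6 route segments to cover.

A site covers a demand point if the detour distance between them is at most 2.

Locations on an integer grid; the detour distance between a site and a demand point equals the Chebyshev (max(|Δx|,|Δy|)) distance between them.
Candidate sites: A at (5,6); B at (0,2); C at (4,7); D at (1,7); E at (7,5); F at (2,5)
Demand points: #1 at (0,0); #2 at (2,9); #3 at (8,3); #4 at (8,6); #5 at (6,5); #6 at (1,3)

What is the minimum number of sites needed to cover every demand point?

Coverage sets (demand points within 2 of each site):
  A: {#5}
  B: {#1, #6}
  C: {#2, #5}
  D: {#2}
  E: {#3, #4, #5}
  F: {#6}
No 2 sites suffice: every size-2 union leaves at least one demand point uncovered.
But {B, C, E} covers everything, so the minimum is 3.

3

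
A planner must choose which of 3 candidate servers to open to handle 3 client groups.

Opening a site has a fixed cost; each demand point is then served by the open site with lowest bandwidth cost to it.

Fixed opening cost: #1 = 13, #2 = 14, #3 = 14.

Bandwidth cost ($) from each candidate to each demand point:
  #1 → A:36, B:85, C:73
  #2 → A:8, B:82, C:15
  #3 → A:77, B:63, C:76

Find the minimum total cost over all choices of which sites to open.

114

Open {#2, #3}: assign each demand point to its cheapest open site.
  A→#2 8, B→#3 63, C→#2 15
  bandwidth cost 86, fixed 28 → total 114.
Compare {#2}: bandwidth cost 105 + fixed 14 = 119.
Compare {#1, #2, #3}: bandwidth cost 86 + fixed 41 = 127.
Compare {#1, #2}: bandwidth cost 105 + fixed 27 = 132.
All other subsets cost ≥ 119. Minimum total cost: 114.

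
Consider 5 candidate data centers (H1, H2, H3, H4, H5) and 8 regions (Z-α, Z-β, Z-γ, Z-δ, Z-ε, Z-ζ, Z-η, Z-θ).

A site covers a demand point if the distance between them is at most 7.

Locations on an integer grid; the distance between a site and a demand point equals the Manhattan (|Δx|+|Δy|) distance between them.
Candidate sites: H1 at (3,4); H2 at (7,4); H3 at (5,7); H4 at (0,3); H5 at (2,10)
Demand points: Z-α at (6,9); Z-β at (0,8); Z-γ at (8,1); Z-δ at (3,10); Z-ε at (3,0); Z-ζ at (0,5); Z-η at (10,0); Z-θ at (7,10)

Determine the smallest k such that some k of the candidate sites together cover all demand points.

2

Coverage sets (demand points within 7 of each site):
  H1: {Z-β, Z-δ, Z-ε, Z-ζ}
  H2: {Z-α, Z-γ, Z-η, Z-θ}
  H3: {Z-α, Z-β, Z-δ, Z-ζ, Z-θ}
  H4: {Z-β, Z-ε, Z-ζ}
  H5: {Z-α, Z-β, Z-δ, Z-ζ, Z-θ}
No single site covers all 8 demand points.
But {H1, H2} covers everything, so the minimum is 2.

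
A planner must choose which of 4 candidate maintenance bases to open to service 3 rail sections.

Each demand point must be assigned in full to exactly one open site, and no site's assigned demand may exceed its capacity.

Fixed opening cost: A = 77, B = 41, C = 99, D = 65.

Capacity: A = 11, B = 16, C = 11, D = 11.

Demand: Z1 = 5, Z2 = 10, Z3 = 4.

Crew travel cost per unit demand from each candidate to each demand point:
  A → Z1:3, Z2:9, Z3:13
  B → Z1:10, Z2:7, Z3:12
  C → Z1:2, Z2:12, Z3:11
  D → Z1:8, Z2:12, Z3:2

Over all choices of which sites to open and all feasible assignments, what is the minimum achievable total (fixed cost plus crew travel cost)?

Open {B, D}; cheapest assignment that respects the capacities:
  B (cap 16, load 10): Z2 — cost 10×7 = 70
  D (cap 11, load 9): Z1, Z3 — cost 5×8 + 4×2 = 48
  Shipping 118, fixed 106 → total 224.
  Any other capacity-feasible assignment to {B, D} ships for at least 118.
Compare {A, B}: its best feasible assignment gives total 251.
Compare {B, C}: its best feasible assignment gives total 264.
Every other set of open sites that can feasibly serve all demand totals ≥ 251 even under its best assignment. Minimum: 224.

224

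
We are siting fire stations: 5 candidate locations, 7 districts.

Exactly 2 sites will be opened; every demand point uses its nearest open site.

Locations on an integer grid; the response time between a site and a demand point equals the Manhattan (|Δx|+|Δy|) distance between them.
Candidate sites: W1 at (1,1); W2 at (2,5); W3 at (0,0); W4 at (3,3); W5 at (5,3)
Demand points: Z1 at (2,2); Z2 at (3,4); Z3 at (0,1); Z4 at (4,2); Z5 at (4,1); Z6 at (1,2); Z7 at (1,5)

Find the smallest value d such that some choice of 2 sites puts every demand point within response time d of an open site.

Open {W1, W2}.
  Farthest demand point is Z4 at response time 4 (to W1); all others are ≤ 4.
With {W1, W4} the worst case is 4.
With {W1, W5} the worst case is 4.
No size-2 selection achieves below 4.

4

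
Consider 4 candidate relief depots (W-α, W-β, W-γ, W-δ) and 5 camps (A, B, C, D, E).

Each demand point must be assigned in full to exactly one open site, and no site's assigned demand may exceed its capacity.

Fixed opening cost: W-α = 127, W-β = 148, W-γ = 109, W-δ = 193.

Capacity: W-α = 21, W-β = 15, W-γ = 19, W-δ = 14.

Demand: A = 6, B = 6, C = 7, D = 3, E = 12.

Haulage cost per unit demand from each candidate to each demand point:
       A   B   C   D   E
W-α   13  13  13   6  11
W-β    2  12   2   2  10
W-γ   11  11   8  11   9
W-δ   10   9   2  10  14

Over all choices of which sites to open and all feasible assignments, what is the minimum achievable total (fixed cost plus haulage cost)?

511

Open {W-β, W-γ}; cheapest assignment that respects the capacities:
  W-β (cap 15, load 15): A, B, D — cost 6×2 + 6×12 + 3×2 = 90
  W-γ (cap 19, load 19): C, E — cost 7×8 + 12×9 = 164
  Shipping 254, fixed 257 → total 511.
  Any other capacity-feasible assignment to {W-β, W-γ} ships for at least 254.
Compare {W-α, W-β}: its best feasible assignment gives total 529.
Compare {W-α, W-γ}: its best feasible assignment gives total 574.
Every other set of open sites that can feasibly serve all demand totals ≥ 529 even under its best assignment. Minimum: 511.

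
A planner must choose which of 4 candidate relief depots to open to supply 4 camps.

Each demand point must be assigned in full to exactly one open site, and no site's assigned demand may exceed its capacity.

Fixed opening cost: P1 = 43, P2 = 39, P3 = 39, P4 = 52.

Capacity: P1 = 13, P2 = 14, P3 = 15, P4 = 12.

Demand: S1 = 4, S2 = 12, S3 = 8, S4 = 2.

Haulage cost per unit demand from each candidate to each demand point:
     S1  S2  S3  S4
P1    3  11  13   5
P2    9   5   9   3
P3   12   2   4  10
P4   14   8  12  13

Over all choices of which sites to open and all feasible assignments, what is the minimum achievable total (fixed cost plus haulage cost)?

216

Open {P2, P3}; cheapest assignment that respects the capacities:
  P2 (cap 14, load 14): S1, S3, S4 — cost 4×9 + 8×9 + 2×3 = 114
  P3 (cap 15, load 12): S2 — cost 12×2 = 24
  Shipping 138, fixed 78 → total 216.
  Any other capacity-feasible assignment to {P2, P3} ships for at least 138.
Compare {P1, P2, P3}: its best feasible assignment gives total 231.
Compare {P1, P3}: its best feasible assignment gives total 242.
Every other set of open sites that can feasibly serve all demand totals ≥ 231 even under its best assignment. Minimum: 216.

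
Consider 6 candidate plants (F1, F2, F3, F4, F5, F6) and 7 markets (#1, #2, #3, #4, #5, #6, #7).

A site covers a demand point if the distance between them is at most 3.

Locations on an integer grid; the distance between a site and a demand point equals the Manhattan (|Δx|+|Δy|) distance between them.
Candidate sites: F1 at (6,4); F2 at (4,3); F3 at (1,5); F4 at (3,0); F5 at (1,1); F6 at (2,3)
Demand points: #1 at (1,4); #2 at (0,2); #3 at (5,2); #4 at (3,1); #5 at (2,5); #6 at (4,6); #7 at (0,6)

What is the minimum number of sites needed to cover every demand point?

Coverage sets (demand points within 3 of each site):
  F1: {#3}
  F2: {#3, #4, #6}
  F3: {#1, #5, #7}
  F4: {#4}
  F5: {#1, #2, #4}
  F6: {#1, #2, #4, #5}
No 2 sites suffice: every size-2 union leaves at least one demand point uncovered.
But {F2, F3, F5} covers everything, so the minimum is 3.

3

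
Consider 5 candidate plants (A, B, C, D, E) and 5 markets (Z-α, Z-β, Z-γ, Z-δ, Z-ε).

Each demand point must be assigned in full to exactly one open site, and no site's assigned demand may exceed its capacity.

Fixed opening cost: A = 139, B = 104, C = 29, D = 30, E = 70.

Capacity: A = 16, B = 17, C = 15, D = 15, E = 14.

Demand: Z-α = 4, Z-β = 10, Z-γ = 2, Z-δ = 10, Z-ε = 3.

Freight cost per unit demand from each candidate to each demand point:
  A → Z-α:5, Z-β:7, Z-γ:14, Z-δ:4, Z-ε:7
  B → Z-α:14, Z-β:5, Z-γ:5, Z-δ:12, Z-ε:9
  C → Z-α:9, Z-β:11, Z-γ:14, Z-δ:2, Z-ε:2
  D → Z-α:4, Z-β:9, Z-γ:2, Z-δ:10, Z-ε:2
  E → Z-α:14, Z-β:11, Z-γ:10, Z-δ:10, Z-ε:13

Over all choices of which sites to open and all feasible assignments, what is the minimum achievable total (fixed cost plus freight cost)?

215

Open {C, D}; cheapest assignment that respects the capacities:
  C (cap 15, load 14): Z-α, Z-δ — cost 4×9 + 10×2 = 56
  D (cap 15, load 15): Z-β, Z-γ, Z-ε — cost 10×9 + 2×2 + 3×2 = 100
  Shipping 156, fixed 59 → total 215.
  Any other capacity-feasible assignment to {C, D} ships for at least 156.
Compare {B, C, D}: its best feasible assignment gives total 259.
Compare {B, C}: its best feasible assignment gives total 275.
Every other set of open sites that can feasibly serve all demand totals ≥ 259 even under its best assignment. Minimum: 215.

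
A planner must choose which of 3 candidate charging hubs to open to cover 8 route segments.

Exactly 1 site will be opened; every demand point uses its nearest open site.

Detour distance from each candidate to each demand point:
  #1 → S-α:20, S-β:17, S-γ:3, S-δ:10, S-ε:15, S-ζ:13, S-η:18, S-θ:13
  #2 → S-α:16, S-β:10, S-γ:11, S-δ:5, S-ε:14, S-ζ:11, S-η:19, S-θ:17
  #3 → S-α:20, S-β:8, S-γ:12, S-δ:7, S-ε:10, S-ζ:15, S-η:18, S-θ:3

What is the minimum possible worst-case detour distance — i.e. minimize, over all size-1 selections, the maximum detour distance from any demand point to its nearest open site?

Open {#2}.
  Farthest demand point is S-η at detour distance 19 (to #2); all others are ≤ 19.
With {#1} the worst case is 20.
With {#3} the worst case is 20.
No size-1 selection achieves below 19.

19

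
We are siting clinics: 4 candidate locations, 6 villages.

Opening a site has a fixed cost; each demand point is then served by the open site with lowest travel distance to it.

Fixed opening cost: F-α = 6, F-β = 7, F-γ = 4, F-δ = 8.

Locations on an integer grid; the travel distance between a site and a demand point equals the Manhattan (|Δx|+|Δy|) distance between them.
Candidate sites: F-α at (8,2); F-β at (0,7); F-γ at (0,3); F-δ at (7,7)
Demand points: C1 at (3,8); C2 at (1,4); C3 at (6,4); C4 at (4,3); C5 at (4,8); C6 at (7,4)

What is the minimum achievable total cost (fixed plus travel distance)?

Open {F-γ, F-δ}: assign each demand point to its cheapest open site.
  C1→F-δ 5, C2→F-γ 2, C3→F-δ 4, C4→F-γ 4, C5→F-δ 4, C6→F-δ 3
  travel distance 22, fixed 12 → total 34.
Compare {F-α, F-β}: travel distance 25 + fixed 13 = 38.
Compare {F-α, F-β, F-γ}: travel distance 22 + fixed 17 = 39.
Compare {F-δ}: travel distance 32 + fixed 8 = 40.
All other subsets cost ≥ 38. Minimum total cost: 34.

34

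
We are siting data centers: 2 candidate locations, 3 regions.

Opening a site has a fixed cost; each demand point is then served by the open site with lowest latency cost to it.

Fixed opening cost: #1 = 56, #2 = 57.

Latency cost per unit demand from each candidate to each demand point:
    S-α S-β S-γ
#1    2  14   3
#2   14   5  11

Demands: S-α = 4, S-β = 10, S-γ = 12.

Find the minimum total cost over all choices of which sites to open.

207

Open {#1, #2}: assign each demand point to its cheapest open site.
  S-α→#1 4×2=8, S-β→#2 10×5=50, S-γ→#1 12×3=36
  latency cost 94, fixed 113 → total 207.
Compare {#1}: latency cost 184 + fixed 56 = 240.
Compare {#2}: latency cost 238 + fixed 57 = 295.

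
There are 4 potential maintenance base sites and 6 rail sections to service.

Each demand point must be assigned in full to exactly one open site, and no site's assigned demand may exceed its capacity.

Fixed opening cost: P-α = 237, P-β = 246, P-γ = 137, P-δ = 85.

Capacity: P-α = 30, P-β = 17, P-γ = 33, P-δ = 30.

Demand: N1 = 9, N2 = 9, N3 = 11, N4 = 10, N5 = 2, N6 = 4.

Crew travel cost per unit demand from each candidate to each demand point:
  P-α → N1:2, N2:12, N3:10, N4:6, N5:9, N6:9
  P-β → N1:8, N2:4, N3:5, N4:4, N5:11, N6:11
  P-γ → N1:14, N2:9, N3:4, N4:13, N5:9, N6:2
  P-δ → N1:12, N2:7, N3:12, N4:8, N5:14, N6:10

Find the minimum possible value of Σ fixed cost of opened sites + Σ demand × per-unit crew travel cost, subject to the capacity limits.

Open {P-γ, P-δ}; cheapest assignment that respects the capacities:
  P-γ (cap 33, load 17): N3, N5, N6 — cost 11×4 + 2×9 + 4×2 = 70
  P-δ (cap 30, load 28): N1, N2, N4 — cost 9×12 + 9×7 + 10×8 = 251
  Shipping 321, fixed 222 → total 543.
  Any other capacity-feasible assignment to {P-γ, P-δ} ships for at least 321.
Compare {P-α, P-γ}: its best feasible assignment gives total 603.
Compare {P-α, P-δ}: its best feasible assignment gives total 641.
Every other set of open sites that can feasibly serve all demand totals ≥ 603 even under its best assignment. Minimum: 543.

543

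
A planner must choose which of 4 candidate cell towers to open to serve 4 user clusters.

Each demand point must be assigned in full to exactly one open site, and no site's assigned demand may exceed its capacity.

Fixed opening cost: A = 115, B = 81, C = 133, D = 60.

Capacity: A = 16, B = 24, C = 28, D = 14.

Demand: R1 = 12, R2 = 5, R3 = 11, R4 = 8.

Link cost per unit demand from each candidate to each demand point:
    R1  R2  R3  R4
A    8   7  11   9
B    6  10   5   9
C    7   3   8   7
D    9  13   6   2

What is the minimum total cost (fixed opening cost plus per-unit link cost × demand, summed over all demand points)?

Open {B, D}; cheapest assignment that respects the capacities:
  B (cap 24, load 23): R1, R3 — cost 12×6 + 11×5 = 127
  D (cap 14, load 13): R2, R4 — cost 5×13 + 8×2 = 81
  Shipping 208, fixed 141 → total 349.
  Any other capacity-feasible assignment to {B, D} ships for at least 208.
Compare {C, D}: its best feasible assignment gives total 396.
Compare {B, C}: its best feasible assignment gives total 412.
Every other set of open sites that can feasibly serve all demand totals ≥ 396 even under its best assignment. Minimum: 349.

349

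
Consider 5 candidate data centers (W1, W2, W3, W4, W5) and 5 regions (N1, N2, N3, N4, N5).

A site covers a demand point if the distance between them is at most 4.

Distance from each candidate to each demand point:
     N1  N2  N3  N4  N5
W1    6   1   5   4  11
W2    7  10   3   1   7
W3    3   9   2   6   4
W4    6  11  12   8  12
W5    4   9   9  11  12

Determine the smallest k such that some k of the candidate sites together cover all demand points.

Coverage sets (demand points within 4 of each site):
  W1: {N2, N4}
  W2: {N3, N4}
  W3: {N1, N3, N5}
  W4: {}
  W5: {N1}
No single site covers all 5 demand points.
But {W1, W3} covers everything, so the minimum is 2.

2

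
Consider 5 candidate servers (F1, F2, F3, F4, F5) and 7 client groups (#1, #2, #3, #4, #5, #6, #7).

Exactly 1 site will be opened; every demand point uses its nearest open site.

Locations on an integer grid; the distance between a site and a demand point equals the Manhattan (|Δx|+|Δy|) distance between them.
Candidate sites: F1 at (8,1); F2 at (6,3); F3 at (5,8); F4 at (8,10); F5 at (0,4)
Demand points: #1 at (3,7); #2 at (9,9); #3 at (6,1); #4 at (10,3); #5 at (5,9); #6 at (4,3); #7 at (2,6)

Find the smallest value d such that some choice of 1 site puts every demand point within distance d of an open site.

Open {F2}.
  Farthest demand point is #2 at distance 9 (to F2); all others are ≤ 9.
With {F3} the worst case is 10.
With {F1} the worst case is 11.
No size-1 selection achieves below 9.

9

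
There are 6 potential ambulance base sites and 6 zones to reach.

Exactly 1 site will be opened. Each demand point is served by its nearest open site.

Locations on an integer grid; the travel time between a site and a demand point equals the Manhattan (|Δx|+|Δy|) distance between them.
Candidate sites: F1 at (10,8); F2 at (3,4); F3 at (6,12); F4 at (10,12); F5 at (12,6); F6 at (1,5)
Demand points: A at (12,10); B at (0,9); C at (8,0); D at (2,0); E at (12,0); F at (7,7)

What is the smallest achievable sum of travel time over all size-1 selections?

55

Open {F1}.
  A→F1 4, B→F1 11, C→F1 10, D→F1 16, E→F1 10, F→F1 4  ⇒ total 55.
Compare {F2}: total 57.
Compare {F5}: total 57.
No size-1 selection does better; minimum is 55.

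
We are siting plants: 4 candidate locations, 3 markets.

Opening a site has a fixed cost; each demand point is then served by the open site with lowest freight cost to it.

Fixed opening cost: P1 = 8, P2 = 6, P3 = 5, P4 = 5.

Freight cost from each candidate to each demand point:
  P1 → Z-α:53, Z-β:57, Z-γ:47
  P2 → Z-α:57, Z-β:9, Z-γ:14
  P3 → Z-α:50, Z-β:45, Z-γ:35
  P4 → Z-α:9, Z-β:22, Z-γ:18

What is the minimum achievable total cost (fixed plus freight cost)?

Open {P2, P4}: assign each demand point to its cheapest open site.
  Z-α→P4 9, Z-β→P2 9, Z-γ→P2 14
  freight cost 32, fixed 11 → total 43.
Compare {P2, P3, P4}: freight cost 32 + fixed 16 = 48.
Compare {P1, P2, P4}: freight cost 32 + fixed 19 = 51.
Compare {P4}: freight cost 49 + fixed 5 = 54.
All other subsets cost ≥ 48. Minimum total cost: 43.

43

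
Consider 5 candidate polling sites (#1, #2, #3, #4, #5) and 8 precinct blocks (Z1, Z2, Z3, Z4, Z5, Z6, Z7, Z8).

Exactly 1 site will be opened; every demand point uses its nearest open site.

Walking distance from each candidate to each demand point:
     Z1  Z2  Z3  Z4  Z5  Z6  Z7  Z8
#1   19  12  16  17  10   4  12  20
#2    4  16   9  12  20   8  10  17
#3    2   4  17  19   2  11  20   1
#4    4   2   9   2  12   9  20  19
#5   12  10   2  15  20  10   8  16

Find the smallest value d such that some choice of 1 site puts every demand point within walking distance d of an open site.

Open {#1}.
  Farthest demand point is Z8 at walking distance 20 (to #1); all others are ≤ 20.
With {#2} the worst case is 20.
With {#3} the worst case is 20.
No size-1 selection achieves below 20.

20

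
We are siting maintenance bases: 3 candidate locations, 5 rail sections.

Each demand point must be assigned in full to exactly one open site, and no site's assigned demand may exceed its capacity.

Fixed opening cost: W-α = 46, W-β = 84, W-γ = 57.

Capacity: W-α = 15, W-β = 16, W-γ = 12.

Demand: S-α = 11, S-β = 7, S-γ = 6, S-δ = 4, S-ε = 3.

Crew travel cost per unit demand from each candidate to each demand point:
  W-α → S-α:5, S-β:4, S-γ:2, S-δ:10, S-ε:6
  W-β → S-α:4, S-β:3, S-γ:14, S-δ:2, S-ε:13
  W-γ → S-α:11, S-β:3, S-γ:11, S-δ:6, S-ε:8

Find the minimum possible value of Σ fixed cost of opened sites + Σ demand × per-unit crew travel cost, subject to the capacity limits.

290

Open {W-α, W-β, W-γ}; cheapest assignment that respects the capacities:
  W-α (cap 15, load 9): S-γ, S-ε — cost 6×2 + 3×6 = 30
  W-β (cap 16, load 15): S-α, S-δ — cost 11×4 + 4×2 = 52
  W-γ (cap 12, load 7): S-β — cost 7×3 = 21
  Shipping 103, fixed 187 → total 290.
  Any other capacity-feasible assignment to {W-α, W-β, W-γ} ships for at least 103.
Compare {W-α, W-β}: its best feasible assignment gives total 369.
Every other set of open sites that can feasibly serve all demand totals ≥ 369 even under its best assignment. Minimum: 290.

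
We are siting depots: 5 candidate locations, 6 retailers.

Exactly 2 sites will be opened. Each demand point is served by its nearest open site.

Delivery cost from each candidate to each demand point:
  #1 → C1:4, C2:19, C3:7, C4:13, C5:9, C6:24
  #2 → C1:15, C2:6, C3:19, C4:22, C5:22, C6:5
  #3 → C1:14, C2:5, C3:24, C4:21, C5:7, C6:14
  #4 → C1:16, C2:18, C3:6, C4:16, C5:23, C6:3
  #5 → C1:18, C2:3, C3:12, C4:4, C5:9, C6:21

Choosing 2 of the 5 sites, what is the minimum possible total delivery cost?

Open {#4, #5}.
  C1→#4 16, C2→#5 3, C3→#4 6, C4→#5 4, C5→#5 9, C6→#4 3  ⇒ total 41.
Compare {#1, #2}: total 44.
Compare {#1, #5}: total 48.
No size-2 selection does better; minimum is 41.

41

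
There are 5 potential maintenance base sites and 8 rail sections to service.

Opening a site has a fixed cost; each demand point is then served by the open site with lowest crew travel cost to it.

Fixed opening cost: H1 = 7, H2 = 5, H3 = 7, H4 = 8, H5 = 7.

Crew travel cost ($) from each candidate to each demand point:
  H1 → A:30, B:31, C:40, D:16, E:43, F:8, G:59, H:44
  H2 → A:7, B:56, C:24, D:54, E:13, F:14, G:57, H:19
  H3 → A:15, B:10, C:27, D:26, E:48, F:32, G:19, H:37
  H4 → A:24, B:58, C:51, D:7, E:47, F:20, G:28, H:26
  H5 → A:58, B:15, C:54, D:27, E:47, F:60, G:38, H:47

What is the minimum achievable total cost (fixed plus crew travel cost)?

133

Open {H2, H3, H4}: assign each demand point to its cheapest open site.
  A→H2 7, B→H3 10, C→H2 24, D→H4 7, E→H2 13, F→H2 14, G→H3 19, H→H2 19
  crew travel cost 113, fixed 20 → total 133.
Compare {H1, H2, H3, H4}: crew travel cost 107 + fixed 27 = 134.
Compare {H1, H2, H3}: crew travel cost 116 + fixed 19 = 135.
Compare {H2, H3, H4, H5}: crew travel cost 113 + fixed 27 = 140.
All other subsets cost ≥ 134. Minimum total cost: 133.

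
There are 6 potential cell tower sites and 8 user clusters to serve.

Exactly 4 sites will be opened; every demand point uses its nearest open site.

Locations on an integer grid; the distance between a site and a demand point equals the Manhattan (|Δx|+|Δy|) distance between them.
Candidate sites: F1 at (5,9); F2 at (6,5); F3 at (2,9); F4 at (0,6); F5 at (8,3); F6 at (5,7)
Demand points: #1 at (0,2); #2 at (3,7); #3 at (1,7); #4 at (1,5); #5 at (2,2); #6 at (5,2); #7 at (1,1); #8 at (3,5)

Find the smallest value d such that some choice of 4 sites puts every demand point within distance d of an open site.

6

Open {F1, F2, F3, F4}.
  Farthest demand point is #5 at distance 6 (to F4); all others are ≤ 6.
With {F1, F2, F4, F5} the worst case is 6.
With {F1, F2, F4, F6} the worst case is 6.
No size-4 selection achieves below 6.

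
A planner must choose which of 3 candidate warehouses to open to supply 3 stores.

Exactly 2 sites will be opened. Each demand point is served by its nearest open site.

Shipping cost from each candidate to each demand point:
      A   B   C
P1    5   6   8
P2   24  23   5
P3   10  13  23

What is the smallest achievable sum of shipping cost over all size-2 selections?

Open {P1, P2}.
  A→P1 5, B→P1 6, C→P2 5  ⇒ total 16.
Compare {P1, P3}: total 19.
Compare {P2, P3}: total 28.

16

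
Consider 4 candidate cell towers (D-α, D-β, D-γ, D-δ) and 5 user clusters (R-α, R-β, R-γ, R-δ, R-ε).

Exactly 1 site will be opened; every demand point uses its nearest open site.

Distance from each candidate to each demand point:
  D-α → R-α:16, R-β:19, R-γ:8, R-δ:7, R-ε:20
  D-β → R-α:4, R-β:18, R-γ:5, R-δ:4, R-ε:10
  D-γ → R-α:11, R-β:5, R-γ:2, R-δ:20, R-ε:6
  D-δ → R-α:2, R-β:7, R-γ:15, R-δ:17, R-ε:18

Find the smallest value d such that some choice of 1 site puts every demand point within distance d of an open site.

Open {D-β}.
  Farthest demand point is R-β at distance 18 (to D-β); all others are ≤ 18.
With {D-δ} the worst case is 18.
With {D-α} the worst case is 20.
No size-1 selection achieves below 18.

18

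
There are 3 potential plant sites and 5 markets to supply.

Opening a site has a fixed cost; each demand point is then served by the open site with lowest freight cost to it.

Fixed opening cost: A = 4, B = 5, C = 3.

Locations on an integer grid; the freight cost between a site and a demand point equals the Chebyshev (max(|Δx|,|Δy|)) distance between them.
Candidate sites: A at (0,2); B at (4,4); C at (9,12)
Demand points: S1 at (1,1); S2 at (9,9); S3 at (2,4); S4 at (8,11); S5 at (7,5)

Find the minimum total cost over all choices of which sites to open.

20

Open {B, C}: assign each demand point to its cheapest open site.
  S1→B 3, S2→C 3, S3→B 2, S4→C 1, S5→B 3
  freight cost 12, fixed 8 → total 20.
Compare {A, C}: freight cost 14 + fixed 7 = 21.
Compare {A, B, C}: freight cost 10 + fixed 12 = 22.
Compare {B}: freight cost 20 + fixed 5 = 25.
All other subsets cost ≥ 21. Minimum total cost: 20.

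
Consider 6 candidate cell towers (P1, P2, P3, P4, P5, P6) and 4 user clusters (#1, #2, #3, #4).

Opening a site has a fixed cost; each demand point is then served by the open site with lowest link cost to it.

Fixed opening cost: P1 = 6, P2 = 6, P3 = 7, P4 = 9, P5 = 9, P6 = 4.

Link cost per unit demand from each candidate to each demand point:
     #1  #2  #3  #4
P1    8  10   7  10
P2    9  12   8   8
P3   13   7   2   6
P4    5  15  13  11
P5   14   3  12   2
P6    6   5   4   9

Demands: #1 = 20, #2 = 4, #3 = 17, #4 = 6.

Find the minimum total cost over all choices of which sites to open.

183

Open {P3, P4, P5}: assign each demand point to its cheapest open site.
  #1→P4 20×5=100, #2→P5 4×3=12, #3→P3 17×2=34, #4→P5 6×2=12
  link cost 158, fixed 25 → total 183.
Compare {P3, P4, P5, P6}: link cost 158 + fixed 29 = 187.
Compare {P1, P3, P4, P5}: link cost 158 + fixed 31 = 189.
Compare {P2, P3, P4, P5}: link cost 158 + fixed 31 = 189.
All other subsets cost ≥ 187. Minimum total cost: 183.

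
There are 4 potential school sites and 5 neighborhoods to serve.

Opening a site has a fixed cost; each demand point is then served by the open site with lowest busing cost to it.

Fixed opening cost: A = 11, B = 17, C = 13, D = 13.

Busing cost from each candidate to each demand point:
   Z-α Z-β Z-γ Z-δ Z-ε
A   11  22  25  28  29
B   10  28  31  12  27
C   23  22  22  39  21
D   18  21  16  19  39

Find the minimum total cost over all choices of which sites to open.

116

Open {B, D}: assign each demand point to its cheapest open site.
  Z-α→B 10, Z-β→D 21, Z-γ→D 16, Z-δ→B 12, Z-ε→B 27
  busing cost 86, fixed 30 → total 116.
Compare {B, C}: busing cost 87 + fixed 30 = 117.
Compare {A, D}: busing cost 96 + fixed 24 = 120.
Compare {C, D}: busing cost 95 + fixed 26 = 121.
All other subsets cost ≥ 117. Minimum total cost: 116.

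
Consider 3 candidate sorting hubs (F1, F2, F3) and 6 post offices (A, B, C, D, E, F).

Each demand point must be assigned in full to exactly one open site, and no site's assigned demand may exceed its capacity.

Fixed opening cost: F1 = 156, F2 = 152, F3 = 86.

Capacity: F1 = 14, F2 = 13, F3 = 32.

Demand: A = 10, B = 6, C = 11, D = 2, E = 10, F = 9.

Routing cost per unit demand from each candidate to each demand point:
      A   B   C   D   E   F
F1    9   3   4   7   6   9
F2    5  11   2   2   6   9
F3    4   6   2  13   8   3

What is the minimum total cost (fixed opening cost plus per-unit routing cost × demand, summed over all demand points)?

565

Open {F1, F2, F3}; cheapest assignment that respects the capacities:
  F1 (cap 14, load 6): B — cost 6×3 = 18
  F2 (cap 13, load 12): D, E — cost 2×2 + 10×6 = 64
  F3 (cap 32, load 30): A, C, F — cost 10×4 + 11×2 + 9×3 = 89
  Shipping 171, fixed 394 → total 565.
  Any other capacity-feasible assignment to {F1, F2, F3} ships for at least 171.
Total demand is 48 and no other set of sites has combined capacity ≥ 48, so {F1, F2, F3} is the only feasible choice of open sites. Minimum: 565.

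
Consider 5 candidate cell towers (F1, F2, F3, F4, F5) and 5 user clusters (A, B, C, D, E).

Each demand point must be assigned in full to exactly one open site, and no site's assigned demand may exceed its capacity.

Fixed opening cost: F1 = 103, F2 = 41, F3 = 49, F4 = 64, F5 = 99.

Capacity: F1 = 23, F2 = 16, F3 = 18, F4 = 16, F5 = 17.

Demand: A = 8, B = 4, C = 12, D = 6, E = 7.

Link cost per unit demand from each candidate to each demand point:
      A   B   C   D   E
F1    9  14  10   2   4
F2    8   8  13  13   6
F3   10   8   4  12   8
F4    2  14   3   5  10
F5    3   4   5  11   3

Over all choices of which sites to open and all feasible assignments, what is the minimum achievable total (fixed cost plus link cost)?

322

Open {F2, F3, F4}; cheapest assignment that respects the capacities:
  F2 (cap 16, load 11): B, E — cost 4×8 + 7×6 = 74
  F3 (cap 18, load 12): C — cost 12×4 = 48
  F4 (cap 16, load 14): A, D — cost 8×2 + 6×5 = 46
  Shipping 168, fixed 154 → total 322.
  Any other capacity-feasible assignment to {F2, F3, F4} ships for at least 168.
Compare {F3, F4, F5}: its best feasible assignment gives total 343.
Compare {F1, F3}: its best feasible assignment gives total 344.
Every other set of open sites that can feasibly serve all demand totals ≥ 343 even under its best assignment. Minimum: 322.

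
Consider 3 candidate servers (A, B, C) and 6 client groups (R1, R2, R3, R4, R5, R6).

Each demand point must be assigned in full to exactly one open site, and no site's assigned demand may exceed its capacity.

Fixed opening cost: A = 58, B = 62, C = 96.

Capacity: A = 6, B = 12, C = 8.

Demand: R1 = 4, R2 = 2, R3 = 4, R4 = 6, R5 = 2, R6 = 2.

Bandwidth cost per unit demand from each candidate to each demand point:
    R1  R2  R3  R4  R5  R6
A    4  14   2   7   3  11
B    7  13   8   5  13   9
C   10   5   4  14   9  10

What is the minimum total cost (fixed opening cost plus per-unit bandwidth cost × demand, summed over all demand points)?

Open {B, C}; cheapest assignment that respects the capacities:
  B (cap 12, load 12): R1, R4, R6 — cost 4×7 + 6×5 + 2×9 = 76
  C (cap 8, load 8): R2, R3, R5 — cost 2×5 + 4×4 + 2×9 = 44
  Shipping 120, fixed 158 → total 278.
  Any other capacity-feasible assignment to {B, C} ships for at least 120.
Compare {A, B, C}: its best feasible assignment gives total 312.
Every other set of open sites that can feasibly serve all demand totals ≥ 312 even under its best assignment. Minimum: 278.

278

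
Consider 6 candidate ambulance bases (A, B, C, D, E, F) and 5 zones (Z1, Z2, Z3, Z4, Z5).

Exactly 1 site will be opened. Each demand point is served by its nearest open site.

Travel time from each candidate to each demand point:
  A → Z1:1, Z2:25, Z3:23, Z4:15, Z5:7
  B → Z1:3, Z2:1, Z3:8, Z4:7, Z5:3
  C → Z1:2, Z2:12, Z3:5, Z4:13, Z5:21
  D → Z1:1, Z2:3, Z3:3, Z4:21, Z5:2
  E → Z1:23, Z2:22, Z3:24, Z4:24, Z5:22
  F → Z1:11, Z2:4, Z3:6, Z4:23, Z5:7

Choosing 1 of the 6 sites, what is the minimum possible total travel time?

22

Open {B}.
  Z1→B 3, Z2→B 1, Z3→B 8, Z4→B 7, Z5→B 3  ⇒ total 22.
Compare {D}: total 30.
Compare {F}: total 51.
No size-1 selection does better; minimum is 22.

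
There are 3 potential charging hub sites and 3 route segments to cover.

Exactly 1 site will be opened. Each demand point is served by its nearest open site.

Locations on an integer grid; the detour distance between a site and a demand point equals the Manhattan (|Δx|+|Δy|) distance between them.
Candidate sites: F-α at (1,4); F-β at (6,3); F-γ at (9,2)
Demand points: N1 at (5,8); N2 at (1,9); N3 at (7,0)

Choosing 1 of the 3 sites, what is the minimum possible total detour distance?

Open {F-β}.
  N1→F-β 6, N2→F-β 11, N3→F-β 4  ⇒ total 21.
Compare {F-α}: total 23.
Compare {F-γ}: total 29.

21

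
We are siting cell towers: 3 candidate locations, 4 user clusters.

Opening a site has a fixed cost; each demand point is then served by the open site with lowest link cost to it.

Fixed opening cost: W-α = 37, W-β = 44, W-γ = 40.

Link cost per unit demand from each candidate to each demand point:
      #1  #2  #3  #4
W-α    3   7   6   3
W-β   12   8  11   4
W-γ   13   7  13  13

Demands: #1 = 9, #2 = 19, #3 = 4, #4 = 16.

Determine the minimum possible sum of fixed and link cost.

Open {W-α}: assign each demand point to its cheapest open site.
  #1→W-α 9×3=27, #2→W-α 19×7=133, #3→W-α 4×6=24, #4→W-α 16×3=48
  link cost 232, fixed 37 → total 269.
Compare {W-α, W-γ}: link cost 232 + fixed 77 = 309.
Compare {W-α, W-β}: link cost 232 + fixed 81 = 313.
Compare {W-α, W-β, W-γ}: link cost 232 + fixed 121 = 353.
All other subsets cost ≥ 309. Minimum total cost: 269.

269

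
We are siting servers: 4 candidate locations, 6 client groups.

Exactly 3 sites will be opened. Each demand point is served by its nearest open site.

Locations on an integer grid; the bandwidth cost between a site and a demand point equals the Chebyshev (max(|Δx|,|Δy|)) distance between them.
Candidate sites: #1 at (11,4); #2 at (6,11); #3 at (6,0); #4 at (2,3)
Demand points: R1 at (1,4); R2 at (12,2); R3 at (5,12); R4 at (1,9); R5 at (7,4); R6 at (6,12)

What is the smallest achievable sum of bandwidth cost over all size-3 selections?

14

Open {#1, #2, #4}.
  R1→#4 1, R2→#1 2, R3→#2 1, R4→#2 5, R5→#1 4, R6→#2 1  ⇒ total 14.
Compare {#1, #2, #3}: total 18.
Compare {#2, #3, #4}: total 18.
No size-3 selection does better; minimum is 14.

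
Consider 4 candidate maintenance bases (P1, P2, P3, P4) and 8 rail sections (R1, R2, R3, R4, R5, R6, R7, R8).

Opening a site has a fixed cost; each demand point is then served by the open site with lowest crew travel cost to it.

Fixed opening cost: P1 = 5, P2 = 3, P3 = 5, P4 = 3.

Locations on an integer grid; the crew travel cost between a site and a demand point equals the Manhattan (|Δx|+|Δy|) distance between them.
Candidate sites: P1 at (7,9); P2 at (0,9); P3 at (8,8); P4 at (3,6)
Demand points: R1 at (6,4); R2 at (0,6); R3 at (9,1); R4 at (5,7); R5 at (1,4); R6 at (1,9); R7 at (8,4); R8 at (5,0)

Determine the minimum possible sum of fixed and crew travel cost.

Open {P2, P3, P4}: assign each demand point to its cheapest open site.
  R1→P4 5, R2→P2 3, R3→P3 8, R4→P4 3, R5→P4 4, R6→P2 1, R7→P3 4, R8→P4 8
  crew travel cost 36, fixed 11 → total 47.
Compare {P2, P4}: crew travel cost 42 + fixed 6 = 48.
Compare {P3, P4}: crew travel cost 40 + fixed 8 = 48.
Compare {P4}: crew travel cost 46 + fixed 3 = 49.
All other subsets cost ≥ 48. Minimum total cost: 47.

47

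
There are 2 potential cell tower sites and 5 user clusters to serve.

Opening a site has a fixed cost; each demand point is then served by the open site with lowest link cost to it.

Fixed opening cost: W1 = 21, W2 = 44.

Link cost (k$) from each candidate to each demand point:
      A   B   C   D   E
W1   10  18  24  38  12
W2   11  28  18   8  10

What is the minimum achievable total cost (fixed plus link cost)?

119

Open {W2}: assign each demand point to its cheapest open site.
  A→W2 11, B→W2 28, C→W2 18, D→W2 8, E→W2 10
  link cost 75, fixed 44 → total 119.
Compare {W1}: link cost 102 + fixed 21 = 123.
Compare {W1, W2}: link cost 64 + fixed 65 = 129.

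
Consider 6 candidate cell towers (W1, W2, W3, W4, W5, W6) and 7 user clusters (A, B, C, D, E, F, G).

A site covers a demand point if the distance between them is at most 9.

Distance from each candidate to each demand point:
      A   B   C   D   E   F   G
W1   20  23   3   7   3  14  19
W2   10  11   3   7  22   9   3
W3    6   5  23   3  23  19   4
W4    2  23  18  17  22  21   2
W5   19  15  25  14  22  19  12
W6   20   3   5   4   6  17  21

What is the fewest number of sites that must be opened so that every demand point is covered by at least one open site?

Coverage sets (demand points within 9 of each site):
  W1: {C, D, E}
  W2: {C, D, F, G}
  W3: {A, B, D, G}
  W4: {A, G}
  W5: {}
  W6: {B, C, D, E}
No 2 sites suffice: every size-2 union leaves at least one demand point uncovered.
But {W1, W2, W3} covers everything, so the minimum is 3.

3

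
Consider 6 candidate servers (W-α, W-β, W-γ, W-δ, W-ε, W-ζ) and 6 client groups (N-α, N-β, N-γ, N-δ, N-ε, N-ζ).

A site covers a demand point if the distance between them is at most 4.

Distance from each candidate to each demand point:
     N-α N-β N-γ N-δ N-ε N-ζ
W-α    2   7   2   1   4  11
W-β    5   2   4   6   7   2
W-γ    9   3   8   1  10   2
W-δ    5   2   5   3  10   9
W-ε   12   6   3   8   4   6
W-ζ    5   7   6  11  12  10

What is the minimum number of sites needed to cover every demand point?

2

Coverage sets (demand points within 4 of each site):
  W-α: {N-α, N-γ, N-δ, N-ε}
  W-β: {N-β, N-γ, N-ζ}
  W-γ: {N-β, N-δ, N-ζ}
  W-δ: {N-β, N-δ}
  W-ε: {N-γ, N-ε}
  W-ζ: {}
No single site covers all 6 demand points.
But {W-α, W-β} covers everything, so the minimum is 2.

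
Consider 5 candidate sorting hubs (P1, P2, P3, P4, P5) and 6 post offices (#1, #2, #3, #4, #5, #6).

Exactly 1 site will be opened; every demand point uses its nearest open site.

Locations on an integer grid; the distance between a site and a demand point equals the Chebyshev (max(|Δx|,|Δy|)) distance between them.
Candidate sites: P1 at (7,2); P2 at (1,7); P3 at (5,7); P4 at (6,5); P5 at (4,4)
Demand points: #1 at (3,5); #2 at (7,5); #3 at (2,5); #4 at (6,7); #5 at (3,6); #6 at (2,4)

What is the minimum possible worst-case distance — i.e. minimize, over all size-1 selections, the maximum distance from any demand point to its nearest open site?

Open {P3}.
  Farthest demand point is #3 at distance 3 (to P3); all others are ≤ 3.
With {P5} the worst case is 3.
With {P4} the worst case is 4.
No size-1 selection achieves below 3.

3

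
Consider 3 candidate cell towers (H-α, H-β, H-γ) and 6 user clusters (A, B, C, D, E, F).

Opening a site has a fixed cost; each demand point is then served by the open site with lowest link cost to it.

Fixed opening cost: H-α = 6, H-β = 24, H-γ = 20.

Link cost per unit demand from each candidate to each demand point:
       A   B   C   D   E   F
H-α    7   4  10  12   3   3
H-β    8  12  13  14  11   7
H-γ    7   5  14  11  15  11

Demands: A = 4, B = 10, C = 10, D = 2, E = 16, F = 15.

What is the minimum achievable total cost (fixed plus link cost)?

Open {H-α}: assign each demand point to its cheapest open site.
  A→H-α 4×7=28, B→H-α 10×4=40, C→H-α 10×10=100, D→H-α 2×12=24, E→H-α 16×3=48, F→H-α 15×3=45
  link cost 285, fixed 6 → total 291.
Compare {H-α, H-γ}: link cost 283 + fixed 26 = 309.
Compare {H-α, H-β}: link cost 285 + fixed 30 = 315.
Compare {H-α, H-β, H-γ}: link cost 283 + fixed 50 = 333.
All other subsets cost ≥ 309. Minimum total cost: 291.

291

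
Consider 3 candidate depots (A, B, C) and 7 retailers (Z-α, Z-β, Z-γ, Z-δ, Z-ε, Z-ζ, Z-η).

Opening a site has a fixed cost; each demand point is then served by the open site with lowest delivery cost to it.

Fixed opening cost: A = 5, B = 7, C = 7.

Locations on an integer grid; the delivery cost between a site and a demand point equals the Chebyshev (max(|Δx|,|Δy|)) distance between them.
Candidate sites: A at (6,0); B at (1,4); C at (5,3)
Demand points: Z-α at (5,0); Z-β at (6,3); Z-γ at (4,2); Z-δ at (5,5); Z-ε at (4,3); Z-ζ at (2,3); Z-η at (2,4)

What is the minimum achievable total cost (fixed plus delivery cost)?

21

Open {C}: assign each demand point to its cheapest open site.
  Z-α→C 3, Z-β→C 1, Z-γ→C 1, Z-δ→C 2, Z-ε→C 1, Z-ζ→C 3, Z-η→C 3
  delivery cost 14, fixed 7 → total 21.
Compare {A, C}: delivery cost 12 + fixed 12 = 24.
Compare {B, C}: delivery cost 10 + fixed 14 = 24.
Compare {A}: delivery cost 22 + fixed 5 = 27.
All other subsets cost ≥ 24. Minimum total cost: 21.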